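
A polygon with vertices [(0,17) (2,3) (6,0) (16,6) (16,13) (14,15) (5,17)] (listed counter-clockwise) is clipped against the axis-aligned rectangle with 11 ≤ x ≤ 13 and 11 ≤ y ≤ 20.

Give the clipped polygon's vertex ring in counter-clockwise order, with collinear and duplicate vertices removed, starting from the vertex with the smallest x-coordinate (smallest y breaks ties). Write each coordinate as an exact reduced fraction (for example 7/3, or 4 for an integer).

1. After x ≥ 11: [(11,3) (16,6) (16,13) (14,15) (11,47/3)]
2. After x ≤ 13: [(11,3) (13,21/5) (13,137/9) (11,47/3)]
3. After y ≥ 11: [(11,11) (13,11) (13,137/9) (11,47/3)]
4. After y ≤ 20: [(11,11) (13,11) (13,137/9) (11,47/3)]
5. Canonical ring: [(11,11) (13,11) (13,137/9) (11,47/3)]

Clipped polygon: [(11,11) (13,11) (13,137/9) (11,47/3)]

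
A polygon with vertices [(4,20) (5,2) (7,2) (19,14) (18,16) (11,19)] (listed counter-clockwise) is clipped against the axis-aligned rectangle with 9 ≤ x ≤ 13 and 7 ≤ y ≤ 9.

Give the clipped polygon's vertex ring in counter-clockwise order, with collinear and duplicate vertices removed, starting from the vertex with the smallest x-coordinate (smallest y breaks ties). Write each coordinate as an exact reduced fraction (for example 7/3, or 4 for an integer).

1. After x ≥ 9: [(9,135/7) (9,4) (19,14) (18,16) (11,19)]
2. After x ≤ 13: [(9,135/7) (9,4) (13,8) (13,127/7) (11,19)]
3. After y ≥ 7: [(9,135/7) (9,7) (12,7) (13,8) (13,127/7) (11,19)]
4. After y ≤ 9: [(9,9) (9,7) (12,7) (13,8) (13,9)]
5. Canonical ring: [(9,7) (12,7) (13,8) (13,9) (9,9)]

Clipped polygon: [(9,7) (12,7) (13,8) (13,9) (9,9)]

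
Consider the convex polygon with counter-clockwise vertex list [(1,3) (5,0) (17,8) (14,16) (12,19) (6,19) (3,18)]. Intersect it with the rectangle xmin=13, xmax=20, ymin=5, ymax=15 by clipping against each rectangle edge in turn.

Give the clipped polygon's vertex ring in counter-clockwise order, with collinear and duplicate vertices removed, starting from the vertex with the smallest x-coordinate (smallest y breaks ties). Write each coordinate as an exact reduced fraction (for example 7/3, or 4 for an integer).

1. After x ≥ 13: [(13,16/3) (17,8) (14,16) (13,35/2)]
2. After x ≤ 20: [(13,16/3) (17,8) (14,16) (13,35/2)]
3. After y ≥ 5: [(13,16/3) (17,8) (14,16) (13,35/2)]
4. After y ≤ 15: [(13,15) (13,16/3) (17,8) (115/8,15)]
5. Canonical ring: [(13,16/3) (17,8) (115/8,15) (13,15)]

Clipped polygon: [(13,16/3) (17,8) (115/8,15) (13,15)]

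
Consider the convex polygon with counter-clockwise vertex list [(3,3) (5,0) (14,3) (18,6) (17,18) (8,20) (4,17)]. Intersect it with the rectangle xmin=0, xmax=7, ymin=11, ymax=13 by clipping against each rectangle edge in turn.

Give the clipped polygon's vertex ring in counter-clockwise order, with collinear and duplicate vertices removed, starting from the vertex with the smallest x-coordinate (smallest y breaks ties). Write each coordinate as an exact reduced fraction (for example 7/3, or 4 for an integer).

Clipped polygon: [(25/7,11) (7,11) (7,13) (26/7,13)]

1. After x ≥ 0: [(3,3) (5,0) (14,3) (18,6) (17,18) (8,20) (4,17)]
2. After x ≤ 7: [(3,3) (5,0) (7,2/3) (7,77/4) (4,17)]
3. After y ≥ 11: [(25/7,11) (7,11) (7,77/4) (4,17)]
4. After y ≤ 13: [(26/7,13) (25/7,11) (7,11) (7,13)]
5. Canonical ring: [(25/7,11) (7,11) (7,13) (26/7,13)]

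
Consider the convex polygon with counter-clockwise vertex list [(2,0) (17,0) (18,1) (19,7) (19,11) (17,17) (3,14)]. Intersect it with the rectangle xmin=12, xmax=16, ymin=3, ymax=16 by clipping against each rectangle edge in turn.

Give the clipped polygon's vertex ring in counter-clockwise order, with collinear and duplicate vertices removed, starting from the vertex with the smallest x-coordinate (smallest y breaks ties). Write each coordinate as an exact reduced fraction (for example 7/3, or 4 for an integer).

1. After x ≥ 12: [(12,0) (17,0) (18,1) (19,7) (19,11) (17,17) (12,223/14)]
2. After x ≤ 16: [(12,0) (16,0) (16,235/14) (12,223/14)]
3. After y ≥ 3: [(12,3) (16,3) (16,235/14) (12,223/14)]
4. After y ≤ 16: [(12,3) (16,3) (16,16) (37/3,16) (12,223/14)]
5. Canonical ring: [(12,3) (16,3) (16,16) (37/3,16) (12,223/14)]

Clipped polygon: [(12,3) (16,3) (16,16) (37/3,16) (12,223/14)]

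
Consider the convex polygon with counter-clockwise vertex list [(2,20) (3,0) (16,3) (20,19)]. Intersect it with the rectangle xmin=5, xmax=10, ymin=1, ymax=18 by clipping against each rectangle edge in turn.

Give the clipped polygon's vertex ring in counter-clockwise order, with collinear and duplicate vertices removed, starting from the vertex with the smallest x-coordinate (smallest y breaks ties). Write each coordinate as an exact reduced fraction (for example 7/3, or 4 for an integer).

Clipped polygon: [(5,1) (22/3,1) (10,21/13) (10,18) (5,18)]

1. After x ≥ 5: [(5,119/6) (5,6/13) (16,3) (20,19)]
2. After x ≤ 10: [(10,176/9) (5,119/6) (5,6/13) (10,21/13)]
3. After y ≥ 1: [(10,176/9) (5,119/6) (5,1) (22/3,1) (10,21/13)]
4. After y ≤ 18: [(10,18) (5,18) (5,1) (22/3,1) (10,21/13)]
5. Canonical ring: [(5,1) (22/3,1) (10,21/13) (10,18) (5,18)]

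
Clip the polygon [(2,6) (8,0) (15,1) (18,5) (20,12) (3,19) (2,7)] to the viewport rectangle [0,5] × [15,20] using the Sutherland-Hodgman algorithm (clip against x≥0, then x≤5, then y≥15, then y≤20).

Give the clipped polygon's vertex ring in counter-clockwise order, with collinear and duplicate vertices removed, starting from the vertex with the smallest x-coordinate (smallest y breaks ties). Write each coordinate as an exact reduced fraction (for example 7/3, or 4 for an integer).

Clipped polygon: [(8/3,15) (5,15) (5,309/17) (3,19)]

1. After x ≥ 0: [(2,6) (8,0) (15,1) (18,5) (20,12) (3,19) (2,7)]
2. After x ≤ 5: [(2,6) (5,3) (5,309/17) (3,19) (2,7)]
3. After y ≥ 15: [(5,15) (5,309/17) (3,19) (8/3,15)]
4. After y ≤ 20: [(5,15) (5,309/17) (3,19) (8/3,15)]
5. Canonical ring: [(8/3,15) (5,15) (5,309/17) (3,19)]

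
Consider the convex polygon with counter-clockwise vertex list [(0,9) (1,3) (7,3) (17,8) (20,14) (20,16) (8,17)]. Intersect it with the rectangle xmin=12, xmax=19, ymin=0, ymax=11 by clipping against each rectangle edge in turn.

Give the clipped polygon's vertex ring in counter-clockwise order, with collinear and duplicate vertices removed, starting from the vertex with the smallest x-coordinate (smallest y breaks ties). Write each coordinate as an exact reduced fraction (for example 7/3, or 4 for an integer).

Clipped polygon: [(12,11/2) (17,8) (37/2,11) (12,11)]

1. After x ≥ 12: [(12,11/2) (17,8) (20,14) (20,16) (12,50/3)]
2. After x ≤ 19: [(12,11/2) (17,8) (19,12) (19,193/12) (12,50/3)]
3. After y ≥ 0: [(12,11/2) (17,8) (19,12) (19,193/12) (12,50/3)]
4. After y ≤ 11: [(12,11) (12,11/2) (17,8) (37/2,11)]
5. Canonical ring: [(12,11/2) (17,8) (37/2,11) (12,11)]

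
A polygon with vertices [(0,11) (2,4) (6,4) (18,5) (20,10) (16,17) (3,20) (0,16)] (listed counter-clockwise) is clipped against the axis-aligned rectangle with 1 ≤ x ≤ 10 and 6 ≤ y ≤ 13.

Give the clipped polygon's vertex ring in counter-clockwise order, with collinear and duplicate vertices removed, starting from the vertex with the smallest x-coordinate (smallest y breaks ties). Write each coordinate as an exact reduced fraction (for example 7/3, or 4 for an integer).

1. After x ≥ 1: [(1,15/2) (2,4) (6,4) (18,5) (20,10) (16,17) (3,20) (1,52/3)]
2. After x ≤ 10: [(1,15/2) (2,4) (6,4) (10,13/3) (10,239/13) (3,20) (1,52/3)]
3. After y ≥ 6: [(1,15/2) (10/7,6) (10,6) (10,239/13) (3,20) (1,52/3)]
4. After y ≤ 13: [(1,13) (1,15/2) (10/7,6) (10,6) (10,13)]
5. Canonical ring: [(1,15/2) (10/7,6) (10,6) (10,13) (1,13)]

Clipped polygon: [(1,15/2) (10/7,6) (10,6) (10,13) (1,13)]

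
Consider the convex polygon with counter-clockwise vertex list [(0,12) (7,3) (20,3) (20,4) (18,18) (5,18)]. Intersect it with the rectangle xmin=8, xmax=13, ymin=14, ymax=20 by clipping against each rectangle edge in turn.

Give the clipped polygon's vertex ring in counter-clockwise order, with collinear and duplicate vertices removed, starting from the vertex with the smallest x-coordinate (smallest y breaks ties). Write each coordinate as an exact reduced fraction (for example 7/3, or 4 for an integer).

Clipped polygon: [(8,14) (13,14) (13,18) (8,18)]

1. After x ≥ 8: [(8,3) (20,3) (20,4) (18,18) (8,18)]
2. After x ≤ 13: [(8,3) (13,3) (13,18) (8,18)]
3. After y ≥ 14: [(8,14) (13,14) (13,18) (8,18)]
4. After y ≤ 20: [(8,14) (13,14) (13,18) (8,18)]
5. Canonical ring: [(8,14) (13,14) (13,18) (8,18)]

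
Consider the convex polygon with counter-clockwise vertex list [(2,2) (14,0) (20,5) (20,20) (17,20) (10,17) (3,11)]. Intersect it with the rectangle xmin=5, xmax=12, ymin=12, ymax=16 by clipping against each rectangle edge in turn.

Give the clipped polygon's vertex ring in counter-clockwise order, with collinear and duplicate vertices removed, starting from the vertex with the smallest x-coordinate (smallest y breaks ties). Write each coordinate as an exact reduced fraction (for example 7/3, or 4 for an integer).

Clipped polygon: [(5,12) (12,12) (12,16) (53/6,16) (5,89/7)]

1. After x ≥ 5: [(5,3/2) (14,0) (20,5) (20,20) (17,20) (10,17) (5,89/7)]
2. After x ≤ 12: [(5,3/2) (12,1/3) (12,125/7) (10,17) (5,89/7)]
3. After y ≥ 12: [(5,12) (12,12) (12,125/7) (10,17) (5,89/7)]
4. After y ≤ 16: [(5,12) (12,12) (12,16) (53/6,16) (5,89/7)]
5. Canonical ring: [(5,12) (12,12) (12,16) (53/6,16) (5,89/7)]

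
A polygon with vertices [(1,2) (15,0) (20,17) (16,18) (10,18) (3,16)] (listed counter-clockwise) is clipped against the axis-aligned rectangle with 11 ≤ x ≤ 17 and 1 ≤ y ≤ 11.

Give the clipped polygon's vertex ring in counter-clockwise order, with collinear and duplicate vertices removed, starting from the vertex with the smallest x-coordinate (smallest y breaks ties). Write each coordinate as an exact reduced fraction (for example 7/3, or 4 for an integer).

Clipped polygon: [(11,1) (260/17,1) (17,34/5) (17,11) (11,11)]

1. After x ≥ 11: [(11,4/7) (15,0) (20,17) (16,18) (11,18)]
2. After x ≤ 17: [(11,4/7) (15,0) (17,34/5) (17,71/4) (16,18) (11,18)]
3. After y ≥ 1: [(11,1) (260/17,1) (17,34/5) (17,71/4) (16,18) (11,18)]
4. After y ≤ 11: [(11,11) (11,1) (260/17,1) (17,34/5) (17,11)]
5. Canonical ring: [(11,1) (260/17,1) (17,34/5) (17,11) (11,11)]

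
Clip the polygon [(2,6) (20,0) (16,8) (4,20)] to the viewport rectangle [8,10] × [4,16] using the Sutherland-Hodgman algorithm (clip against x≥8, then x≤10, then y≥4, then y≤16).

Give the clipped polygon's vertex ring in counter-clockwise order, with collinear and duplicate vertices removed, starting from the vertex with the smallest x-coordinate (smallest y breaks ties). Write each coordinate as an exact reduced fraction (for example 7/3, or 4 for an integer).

1. After x ≥ 8: [(8,4) (20,0) (16,8) (8,16)]
2. After x ≤ 10: [(8,4) (10,10/3) (10,14) (8,16)]
3. After y ≥ 4: [(8,4) (8,4) (10,4) (10,14) (8,16)]
4. After y ≤ 16: [(8,4) (8,4) (10,4) (10,14) (8,16)]
5. Canonical ring: [(8,4) (10,4) (10,14) (8,16)]

Clipped polygon: [(8,4) (10,4) (10,14) (8,16)]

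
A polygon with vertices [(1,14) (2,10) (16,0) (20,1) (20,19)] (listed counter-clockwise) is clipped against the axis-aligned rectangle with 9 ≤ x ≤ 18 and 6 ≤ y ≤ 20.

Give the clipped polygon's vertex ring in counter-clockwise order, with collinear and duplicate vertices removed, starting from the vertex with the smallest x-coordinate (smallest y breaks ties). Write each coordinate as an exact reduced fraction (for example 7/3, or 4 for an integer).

1. After x ≥ 9: [(9,306/19) (9,5) (16,0) (20,1) (20,19)]
2. After x ≤ 18: [(18,351/19) (9,306/19) (9,5) (16,0) (18,1/2)]
3. After y ≥ 6: [(18,6) (18,351/19) (9,306/19) (9,6)]
4. After y ≤ 20: [(18,6) (18,351/19) (9,306/19) (9,6)]
5. Canonical ring: [(9,6) (18,6) (18,351/19) (9,306/19)]

Clipped polygon: [(9,6) (18,6) (18,351/19) (9,306/19)]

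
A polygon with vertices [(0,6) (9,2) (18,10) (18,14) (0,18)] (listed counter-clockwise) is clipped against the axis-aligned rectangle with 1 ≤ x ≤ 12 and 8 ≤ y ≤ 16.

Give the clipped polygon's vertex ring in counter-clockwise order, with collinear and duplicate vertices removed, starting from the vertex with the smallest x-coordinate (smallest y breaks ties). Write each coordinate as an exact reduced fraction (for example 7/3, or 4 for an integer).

1. After x ≥ 1: [(1,50/9) (9,2) (18,10) (18,14) (1,160/9)]
2. After x ≤ 12: [(1,50/9) (9,2) (12,14/3) (12,46/3) (1,160/9)]
3. After y ≥ 8: [(1,8) (12,8) (12,46/3) (1,160/9)]
4. After y ≤ 16: [(1,16) (1,8) (12,8) (12,46/3) (9,16)]
5. Canonical ring: [(1,8) (12,8) (12,46/3) (9,16) (1,16)]

Clipped polygon: [(1,8) (12,8) (12,46/3) (9,16) (1,16)]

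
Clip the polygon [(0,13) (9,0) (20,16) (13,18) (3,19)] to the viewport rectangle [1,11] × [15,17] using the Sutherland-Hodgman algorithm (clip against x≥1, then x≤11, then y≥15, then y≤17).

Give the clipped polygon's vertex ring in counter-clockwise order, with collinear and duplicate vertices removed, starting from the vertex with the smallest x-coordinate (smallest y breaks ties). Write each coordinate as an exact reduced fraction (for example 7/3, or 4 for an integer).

Clipped polygon: [(1,15) (11,15) (11,17) (2,17)]

1. After x ≥ 1: [(1,15) (1,104/9) (9,0) (20,16) (13,18) (3,19)]
2. After x ≤ 11: [(1,15) (1,104/9) (9,0) (11,32/11) (11,91/5) (3,19)]
3. After y ≥ 15: [(1,15) (1,15) (11,15) (11,91/5) (3,19)]
4. After y ≤ 17: [(2,17) (1,15) (1,15) (11,15) (11,17)]
5. Canonical ring: [(1,15) (11,15) (11,17) (2,17)]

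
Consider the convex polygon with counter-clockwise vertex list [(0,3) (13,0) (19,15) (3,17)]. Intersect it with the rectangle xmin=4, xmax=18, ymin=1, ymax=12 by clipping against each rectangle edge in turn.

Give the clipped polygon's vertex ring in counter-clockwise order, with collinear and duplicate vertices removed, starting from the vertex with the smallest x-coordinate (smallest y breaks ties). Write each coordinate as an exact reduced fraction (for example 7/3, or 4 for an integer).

Clipped polygon: [(4,27/13) (26/3,1) (67/5,1) (89/5,12) (4,12)]

1. After x ≥ 4: [(4,27/13) (13,0) (19,15) (4,135/8)]
2. After x ≤ 18: [(4,27/13) (13,0) (18,25/2) (18,121/8) (4,135/8)]
3. After y ≥ 1: [(4,27/13) (26/3,1) (67/5,1) (18,25/2) (18,121/8) (4,135/8)]
4. After y ≤ 12: [(4,12) (4,27/13) (26/3,1) (67/5,1) (89/5,12)]
5. Canonical ring: [(4,27/13) (26/3,1) (67/5,1) (89/5,12) (4,12)]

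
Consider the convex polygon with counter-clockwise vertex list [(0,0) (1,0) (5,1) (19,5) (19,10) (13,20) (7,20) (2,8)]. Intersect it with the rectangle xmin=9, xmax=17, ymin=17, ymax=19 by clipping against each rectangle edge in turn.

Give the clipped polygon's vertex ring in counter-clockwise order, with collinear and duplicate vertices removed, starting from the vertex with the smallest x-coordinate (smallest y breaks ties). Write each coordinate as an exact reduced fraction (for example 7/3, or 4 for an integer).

Clipped polygon: [(9,17) (74/5,17) (68/5,19) (9,19)]

1. After x ≥ 9: [(9,15/7) (19,5) (19,10) (13,20) (9,20)]
2. After x ≤ 17: [(9,15/7) (17,31/7) (17,40/3) (13,20) (9,20)]
3. After y ≥ 17: [(9,17) (74/5,17) (13,20) (9,20)]
4. After y ≤ 19: [(9,19) (9,17) (74/5,17) (68/5,19)]
5. Canonical ring: [(9,17) (74/5,17) (68/5,19) (9,19)]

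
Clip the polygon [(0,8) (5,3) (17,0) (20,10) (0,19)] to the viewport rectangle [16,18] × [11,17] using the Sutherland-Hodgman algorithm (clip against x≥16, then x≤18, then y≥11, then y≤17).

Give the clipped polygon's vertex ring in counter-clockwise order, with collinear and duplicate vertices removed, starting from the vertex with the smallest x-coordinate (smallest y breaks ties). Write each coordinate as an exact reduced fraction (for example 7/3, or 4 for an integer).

1. After x ≥ 16: [(16,1/4) (17,0) (20,10) (16,59/5)]
2. After x ≤ 18: [(16,1/4) (17,0) (18,10/3) (18,109/10) (16,59/5)]
3. After y ≥ 11: [(16,11) (160/9,11) (16,59/5)]
4. After y ≤ 17: [(16,11) (160/9,11) (16,59/5)]
5. Canonical ring: [(16,11) (160/9,11) (16,59/5)]

Clipped polygon: [(16,11) (160/9,11) (16,59/5)]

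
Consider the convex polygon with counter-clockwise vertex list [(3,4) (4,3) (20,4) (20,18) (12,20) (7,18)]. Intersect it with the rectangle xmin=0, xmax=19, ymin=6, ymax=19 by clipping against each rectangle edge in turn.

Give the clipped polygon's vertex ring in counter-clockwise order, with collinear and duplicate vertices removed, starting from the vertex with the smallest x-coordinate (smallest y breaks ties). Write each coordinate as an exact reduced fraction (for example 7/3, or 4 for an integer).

Clipped polygon: [(25/7,6) (19,6) (19,73/4) (16,19) (19/2,19) (7,18)]

1. After x ≥ 0: [(3,4) (4,3) (20,4) (20,18) (12,20) (7,18)]
2. After x ≤ 19: [(3,4) (4,3) (19,63/16) (19,73/4) (12,20) (7,18)]
3. After y ≥ 6: [(25/7,6) (19,6) (19,73/4) (12,20) (7,18)]
4. After y ≤ 19: [(25/7,6) (19,6) (19,73/4) (16,19) (19/2,19) (7,18)]
5. Canonical ring: [(25/7,6) (19,6) (19,73/4) (16,19) (19/2,19) (7,18)]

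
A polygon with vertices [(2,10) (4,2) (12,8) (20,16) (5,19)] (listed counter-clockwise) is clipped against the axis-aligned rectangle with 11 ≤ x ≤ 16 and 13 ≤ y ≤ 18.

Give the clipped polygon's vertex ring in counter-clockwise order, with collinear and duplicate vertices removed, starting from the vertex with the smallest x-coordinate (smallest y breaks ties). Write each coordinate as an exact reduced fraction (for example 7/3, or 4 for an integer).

Clipped polygon: [(11,13) (16,13) (16,84/5) (11,89/5)]

1. After x ≥ 11: [(11,29/4) (12,8) (20,16) (11,89/5)]
2. After x ≤ 16: [(11,29/4) (12,8) (16,12) (16,84/5) (11,89/5)]
3. After y ≥ 13: [(11,13) (16,13) (16,84/5) (11,89/5)]
4. After y ≤ 18: [(11,13) (16,13) (16,84/5) (11,89/5)]
5. Canonical ring: [(11,13) (16,13) (16,84/5) (11,89/5)]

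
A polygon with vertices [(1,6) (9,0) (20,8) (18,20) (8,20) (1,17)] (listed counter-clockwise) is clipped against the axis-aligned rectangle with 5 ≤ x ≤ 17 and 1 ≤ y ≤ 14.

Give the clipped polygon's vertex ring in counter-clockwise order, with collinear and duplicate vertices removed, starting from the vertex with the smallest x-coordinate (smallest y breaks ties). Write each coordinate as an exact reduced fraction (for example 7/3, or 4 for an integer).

1. After x ≥ 5: [(5,3) (9,0) (20,8) (18,20) (8,20) (5,131/7)]
2. After x ≤ 17: [(5,3) (9,0) (17,64/11) (17,20) (8,20) (5,131/7)]
3. After y ≥ 1: [(5,3) (23/3,1) (83/8,1) (17,64/11) (17,20) (8,20) (5,131/7)]
4. After y ≤ 14: [(5,14) (5,3) (23/3,1) (83/8,1) (17,64/11) (17,14)]
5. Canonical ring: [(5,3) (23/3,1) (83/8,1) (17,64/11) (17,14) (5,14)]

Clipped polygon: [(5,3) (23/3,1) (83/8,1) (17,64/11) (17,14) (5,14)]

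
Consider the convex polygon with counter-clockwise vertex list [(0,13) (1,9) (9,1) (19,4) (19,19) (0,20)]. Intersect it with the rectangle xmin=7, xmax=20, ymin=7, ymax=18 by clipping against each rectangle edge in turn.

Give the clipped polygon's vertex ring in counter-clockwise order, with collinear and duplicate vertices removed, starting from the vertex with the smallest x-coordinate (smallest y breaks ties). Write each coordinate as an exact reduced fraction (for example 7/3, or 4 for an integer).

Clipped polygon: [(7,7) (19,7) (19,18) (7,18)]

1. After x ≥ 7: [(7,3) (9,1) (19,4) (19,19) (7,373/19)]
2. After x ≤ 20: [(7,3) (9,1) (19,4) (19,19) (7,373/19)]
3. After y ≥ 7: [(7,7) (19,7) (19,19) (7,373/19)]
4. After y ≤ 18: [(7,18) (7,7) (19,7) (19,18)]
5. Canonical ring: [(7,7) (19,7) (19,18) (7,18)]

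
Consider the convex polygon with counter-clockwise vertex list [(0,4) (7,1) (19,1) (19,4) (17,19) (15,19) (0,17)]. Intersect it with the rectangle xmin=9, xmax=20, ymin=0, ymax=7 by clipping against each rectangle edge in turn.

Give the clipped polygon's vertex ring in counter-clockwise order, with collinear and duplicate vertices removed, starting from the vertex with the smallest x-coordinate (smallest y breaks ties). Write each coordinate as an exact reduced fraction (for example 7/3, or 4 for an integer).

Clipped polygon: [(9,1) (19,1) (19,4) (93/5,7) (9,7)]

1. After x ≥ 9: [(9,1) (19,1) (19,4) (17,19) (15,19) (9,91/5)]
2. After x ≤ 20: [(9,1) (19,1) (19,4) (17,19) (15,19) (9,91/5)]
3. After y ≥ 0: [(9,1) (19,1) (19,4) (17,19) (15,19) (9,91/5)]
4. After y ≤ 7: [(9,7) (9,1) (19,1) (19,4) (93/5,7)]
5. Canonical ring: [(9,1) (19,1) (19,4) (93/5,7) (9,7)]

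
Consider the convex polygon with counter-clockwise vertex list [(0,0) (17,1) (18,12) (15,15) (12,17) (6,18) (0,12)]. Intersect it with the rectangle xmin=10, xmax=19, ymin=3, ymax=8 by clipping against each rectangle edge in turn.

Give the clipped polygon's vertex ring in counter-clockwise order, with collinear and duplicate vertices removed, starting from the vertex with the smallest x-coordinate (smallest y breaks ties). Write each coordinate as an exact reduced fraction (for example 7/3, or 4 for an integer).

1. After x ≥ 10: [(10,10/17) (17,1) (18,12) (15,15) (12,17) (10,52/3)]
2. After x ≤ 19: [(10,10/17) (17,1) (18,12) (15,15) (12,17) (10,52/3)]
3. After y ≥ 3: [(10,3) (189/11,3) (18,12) (15,15) (12,17) (10,52/3)]
4. After y ≤ 8: [(10,8) (10,3) (189/11,3) (194/11,8)]
5. Canonical ring: [(10,3) (189/11,3) (194/11,8) (10,8)]

Clipped polygon: [(10,3) (189/11,3) (194/11,8) (10,8)]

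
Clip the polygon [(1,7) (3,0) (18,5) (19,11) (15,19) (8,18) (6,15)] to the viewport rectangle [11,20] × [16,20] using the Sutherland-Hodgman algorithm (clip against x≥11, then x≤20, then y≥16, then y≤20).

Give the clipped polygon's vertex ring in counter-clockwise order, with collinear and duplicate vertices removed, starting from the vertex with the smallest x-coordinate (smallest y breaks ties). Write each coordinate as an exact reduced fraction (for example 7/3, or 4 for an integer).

1. After x ≥ 11: [(11,8/3) (18,5) (19,11) (15,19) (11,129/7)]
2. After x ≤ 20: [(11,8/3) (18,5) (19,11) (15,19) (11,129/7)]
3. After y ≥ 16: [(11,16) (33/2,16) (15,19) (11,129/7)]
4. After y ≤ 20: [(11,16) (33/2,16) (15,19) (11,129/7)]
5. Canonical ring: [(11,16) (33/2,16) (15,19) (11,129/7)]

Clipped polygon: [(11,16) (33/2,16) (15,19) (11,129/7)]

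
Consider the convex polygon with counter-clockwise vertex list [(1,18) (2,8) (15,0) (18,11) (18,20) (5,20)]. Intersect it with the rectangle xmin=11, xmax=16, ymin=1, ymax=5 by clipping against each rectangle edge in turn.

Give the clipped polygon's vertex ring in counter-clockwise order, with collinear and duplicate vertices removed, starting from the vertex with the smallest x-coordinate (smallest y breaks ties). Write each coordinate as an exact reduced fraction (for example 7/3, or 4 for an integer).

1. After x ≥ 11: [(11,32/13) (15,0) (18,11) (18,20) (11,20)]
2. After x ≤ 16: [(11,32/13) (15,0) (16,11/3) (16,20) (11,20)]
3. After y ≥ 1: [(11,32/13) (107/8,1) (168/11,1) (16,11/3) (16,20) (11,20)]
4. After y ≤ 5: [(11,5) (11,32/13) (107/8,1) (168/11,1) (16,11/3) (16,5)]
5. Canonical ring: [(11,32/13) (107/8,1) (168/11,1) (16,11/3) (16,5) (11,5)]

Clipped polygon: [(11,32/13) (107/8,1) (168/11,1) (16,11/3) (16,5) (11,5)]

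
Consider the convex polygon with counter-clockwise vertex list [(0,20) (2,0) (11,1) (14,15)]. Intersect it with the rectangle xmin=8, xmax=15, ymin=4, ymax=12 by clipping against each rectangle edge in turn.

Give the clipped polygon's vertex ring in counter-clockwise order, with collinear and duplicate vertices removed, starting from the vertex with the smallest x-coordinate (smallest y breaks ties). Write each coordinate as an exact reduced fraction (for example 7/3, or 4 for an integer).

Clipped polygon: [(8,4) (163/14,4) (187/14,12) (8,12)]

1. After x ≥ 8: [(8,120/7) (8,2/3) (11,1) (14,15)]
2. After x ≤ 15: [(8,120/7) (8,2/3) (11,1) (14,15)]
3. After y ≥ 4: [(8,120/7) (8,4) (163/14,4) (14,15)]
4. After y ≤ 12: [(8,12) (8,4) (163/14,4) (187/14,12)]
5. Canonical ring: [(8,4) (163/14,4) (187/14,12) (8,12)]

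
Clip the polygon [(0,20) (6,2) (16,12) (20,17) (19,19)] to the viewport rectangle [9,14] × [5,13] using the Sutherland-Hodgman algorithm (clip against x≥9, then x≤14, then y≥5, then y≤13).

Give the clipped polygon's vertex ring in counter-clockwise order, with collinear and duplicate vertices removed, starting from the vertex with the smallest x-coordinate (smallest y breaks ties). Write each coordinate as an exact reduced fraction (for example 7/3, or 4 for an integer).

Clipped polygon: [(9,5) (14,10) (14,13) (9,13)]

1. After x ≥ 9: [(9,371/19) (9,5) (16,12) (20,17) (19,19)]
2. After x ≤ 14: [(14,366/19) (9,371/19) (9,5) (14,10)]
3. After y ≥ 5: [(14,366/19) (9,371/19) (9,5) (14,10)]
4. After y ≤ 13: [(14,13) (9,13) (9,5) (14,10)]
5. Canonical ring: [(9,5) (14,10) (14,13) (9,13)]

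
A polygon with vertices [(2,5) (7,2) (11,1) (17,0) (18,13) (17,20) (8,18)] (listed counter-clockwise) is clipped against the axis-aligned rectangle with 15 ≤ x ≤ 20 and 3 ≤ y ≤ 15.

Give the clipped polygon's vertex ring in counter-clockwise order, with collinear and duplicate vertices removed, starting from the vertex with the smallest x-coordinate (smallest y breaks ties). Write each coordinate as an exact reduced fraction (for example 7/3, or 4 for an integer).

Clipped polygon: [(15,3) (224/13,3) (18,13) (124/7,15) (15,15)]

1. After x ≥ 15: [(15,1/3) (17,0) (18,13) (17,20) (15,176/9)]
2. After x ≤ 20: [(15,1/3) (17,0) (18,13) (17,20) (15,176/9)]
3. After y ≥ 3: [(15,3) (224/13,3) (18,13) (17,20) (15,176/9)]
4. After y ≤ 15: [(15,15) (15,3) (224/13,3) (18,13) (124/7,15)]
5. Canonical ring: [(15,3) (224/13,3) (18,13) (124/7,15) (15,15)]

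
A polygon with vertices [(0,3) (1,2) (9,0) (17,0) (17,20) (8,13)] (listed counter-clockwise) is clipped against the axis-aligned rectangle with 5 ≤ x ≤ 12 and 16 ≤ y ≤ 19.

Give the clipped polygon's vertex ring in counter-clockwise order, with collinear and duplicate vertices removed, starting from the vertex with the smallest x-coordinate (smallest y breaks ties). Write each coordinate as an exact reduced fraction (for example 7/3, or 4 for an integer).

1. After x ≥ 5: [(5,37/4) (5,1) (9,0) (17,0) (17,20) (8,13)]
2. After x ≤ 12: [(5,37/4) (5,1) (9,0) (12,0) (12,145/9) (8,13)]
3. After y ≥ 16: [(12,16) (12,145/9) (83/7,16)]
4. After y ≤ 19: [(12,16) (12,145/9) (83/7,16)]
5. Canonical ring: [(83/7,16) (12,16) (12,145/9)]

Clipped polygon: [(83/7,16) (12,16) (12,145/9)]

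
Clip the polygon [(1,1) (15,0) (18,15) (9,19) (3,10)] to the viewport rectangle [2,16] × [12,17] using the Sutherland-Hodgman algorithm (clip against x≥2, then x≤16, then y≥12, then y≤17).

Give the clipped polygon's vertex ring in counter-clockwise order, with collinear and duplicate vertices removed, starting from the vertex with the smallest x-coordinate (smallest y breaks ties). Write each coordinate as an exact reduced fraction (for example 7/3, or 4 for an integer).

1. After x ≥ 2: [(2,11/2) (2,13/14) (15,0) (18,15) (9,19) (3,10)]
2. After x ≤ 16: [(2,11/2) (2,13/14) (15,0) (16,5) (16,143/9) (9,19) (3,10)]
3. After y ≥ 12: [(16,12) (16,143/9) (9,19) (13/3,12)]
4. After y ≤ 17: [(16,12) (16,143/9) (27/2,17) (23/3,17) (13/3,12)]
5. Canonical ring: [(13/3,12) (16,12) (16,143/9) (27/2,17) (23/3,17)]

Clipped polygon: [(13/3,12) (16,12) (16,143/9) (27/2,17) (23/3,17)]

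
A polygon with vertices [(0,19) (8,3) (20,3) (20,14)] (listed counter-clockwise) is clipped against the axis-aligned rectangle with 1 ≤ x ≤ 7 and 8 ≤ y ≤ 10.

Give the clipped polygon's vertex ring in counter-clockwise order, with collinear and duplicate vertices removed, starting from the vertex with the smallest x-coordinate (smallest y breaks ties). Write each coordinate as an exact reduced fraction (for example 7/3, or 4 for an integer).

Clipped polygon: [(9/2,10) (11/2,8) (7,8) (7,10)]

1. After x ≥ 1: [(1,75/4) (1,17) (8,3) (20,3) (20,14)]
2. After x ≤ 7: [(7,69/4) (1,75/4) (1,17) (7,5)]
3. After y ≥ 8: [(7,8) (7,69/4) (1,75/4) (1,17) (11/2,8)]
4. After y ≤ 10: [(7,8) (7,10) (9/2,10) (11/2,8)]
5. Canonical ring: [(9/2,10) (11/2,8) (7,8) (7,10)]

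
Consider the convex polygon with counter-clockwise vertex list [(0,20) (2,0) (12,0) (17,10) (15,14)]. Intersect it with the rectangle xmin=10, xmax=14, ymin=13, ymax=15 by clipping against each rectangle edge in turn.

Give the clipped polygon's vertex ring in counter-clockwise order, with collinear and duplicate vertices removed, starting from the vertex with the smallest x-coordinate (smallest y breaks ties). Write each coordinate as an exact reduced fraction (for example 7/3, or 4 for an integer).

Clipped polygon: [(10,13) (14,13) (14,72/5) (25/2,15) (10,15)]

1. After x ≥ 10: [(10,16) (10,0) (12,0) (17,10) (15,14)]
2. After x ≤ 14: [(14,72/5) (10,16) (10,0) (12,0) (14,4)]
3. After y ≥ 13: [(14,13) (14,72/5) (10,16) (10,13)]
4. After y ≤ 15: [(14,13) (14,72/5) (25/2,15) (10,15) (10,13)]
5. Canonical ring: [(10,13) (14,13) (14,72/5) (25/2,15) (10,15)]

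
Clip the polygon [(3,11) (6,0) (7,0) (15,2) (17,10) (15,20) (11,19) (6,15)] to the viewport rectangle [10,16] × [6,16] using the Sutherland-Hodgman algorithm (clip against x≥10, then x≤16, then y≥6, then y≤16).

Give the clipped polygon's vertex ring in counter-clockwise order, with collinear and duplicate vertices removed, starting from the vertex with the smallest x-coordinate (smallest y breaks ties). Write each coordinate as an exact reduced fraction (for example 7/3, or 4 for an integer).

1. After x ≥ 10: [(10,3/4) (15,2) (17,10) (15,20) (11,19) (10,91/5)]
2. After x ≤ 16: [(10,3/4) (15,2) (16,6) (16,15) (15,20) (11,19) (10,91/5)]
3. After y ≥ 6: [(10,6) (16,6) (16,6) (16,15) (15,20) (11,19) (10,91/5)]
4. After y ≤ 16: [(10,16) (10,6) (16,6) (16,6) (16,15) (79/5,16)]
5. Canonical ring: [(10,6) (16,6) (16,15) (79/5,16) (10,16)]

Clipped polygon: [(10,6) (16,6) (16,15) (79/5,16) (10,16)]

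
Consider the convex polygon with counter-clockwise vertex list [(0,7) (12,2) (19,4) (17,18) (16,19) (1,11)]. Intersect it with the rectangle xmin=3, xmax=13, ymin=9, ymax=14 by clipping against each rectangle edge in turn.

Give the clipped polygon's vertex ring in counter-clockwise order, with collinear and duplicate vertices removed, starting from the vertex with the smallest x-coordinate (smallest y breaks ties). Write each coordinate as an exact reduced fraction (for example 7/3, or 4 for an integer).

1. After x ≥ 3: [(3,23/4) (12,2) (19,4) (17,18) (16,19) (3,181/15)]
2. After x ≤ 13: [(3,23/4) (12,2) (13,16/7) (13,87/5) (3,181/15)]
3. After y ≥ 9: [(3,9) (13,9) (13,87/5) (3,181/15)]
4. After y ≤ 14: [(3,9) (13,9) (13,14) (53/8,14) (3,181/15)]
5. Canonical ring: [(3,9) (13,9) (13,14) (53/8,14) (3,181/15)]

Clipped polygon: [(3,9) (13,9) (13,14) (53/8,14) (3,181/15)]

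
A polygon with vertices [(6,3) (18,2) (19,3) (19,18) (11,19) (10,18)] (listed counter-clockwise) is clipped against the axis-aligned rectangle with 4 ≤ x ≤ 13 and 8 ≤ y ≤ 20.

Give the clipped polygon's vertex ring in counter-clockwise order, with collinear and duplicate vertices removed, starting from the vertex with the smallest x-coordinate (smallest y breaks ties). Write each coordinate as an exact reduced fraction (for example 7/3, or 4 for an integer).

1. After x ≥ 4: [(6,3) (18,2) (19,3) (19,18) (11,19) (10,18)]
2. After x ≤ 13: [(6,3) (13,29/12) (13,75/4) (11,19) (10,18)]
3. After y ≥ 8: [(22/3,8) (13,8) (13,75/4) (11,19) (10,18)]
4. After y ≤ 20: [(22/3,8) (13,8) (13,75/4) (11,19) (10,18)]
5. Canonical ring: [(22/3,8) (13,8) (13,75/4) (11,19) (10,18)]

Clipped polygon: [(22/3,8) (13,8) (13,75/4) (11,19) (10,18)]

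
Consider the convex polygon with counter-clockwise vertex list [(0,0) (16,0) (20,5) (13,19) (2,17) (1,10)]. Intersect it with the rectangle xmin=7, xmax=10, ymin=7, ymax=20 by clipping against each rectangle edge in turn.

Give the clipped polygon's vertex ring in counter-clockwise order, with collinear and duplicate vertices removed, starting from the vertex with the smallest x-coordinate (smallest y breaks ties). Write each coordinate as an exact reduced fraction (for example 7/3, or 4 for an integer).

1. After x ≥ 7: [(7,0) (16,0) (20,5) (13,19) (7,197/11)]
2. After x ≤ 10: [(7,0) (10,0) (10,203/11) (7,197/11)]
3. After y ≥ 7: [(7,7) (10,7) (10,203/11) (7,197/11)]
4. After y ≤ 20: [(7,7) (10,7) (10,203/11) (7,197/11)]
5. Canonical ring: [(7,7) (10,7) (10,203/11) (7,197/11)]

Clipped polygon: [(7,7) (10,7) (10,203/11) (7,197/11)]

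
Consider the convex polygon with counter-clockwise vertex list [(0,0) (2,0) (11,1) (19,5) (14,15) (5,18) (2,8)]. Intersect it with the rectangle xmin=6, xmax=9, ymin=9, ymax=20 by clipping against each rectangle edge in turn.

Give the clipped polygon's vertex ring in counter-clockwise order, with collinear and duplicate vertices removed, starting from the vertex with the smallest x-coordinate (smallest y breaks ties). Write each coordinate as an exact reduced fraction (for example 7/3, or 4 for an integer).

Clipped polygon: [(6,9) (9,9) (9,50/3) (6,53/3)]

1. After x ≥ 6: [(6,4/9) (11,1) (19,5) (14,15) (6,53/3)]
2. After x ≤ 9: [(6,4/9) (9,7/9) (9,50/3) (6,53/3)]
3. After y ≥ 9: [(6,9) (9,9) (9,50/3) (6,53/3)]
4. After y ≤ 20: [(6,9) (9,9) (9,50/3) (6,53/3)]
5. Canonical ring: [(6,9) (9,9) (9,50/3) (6,53/3)]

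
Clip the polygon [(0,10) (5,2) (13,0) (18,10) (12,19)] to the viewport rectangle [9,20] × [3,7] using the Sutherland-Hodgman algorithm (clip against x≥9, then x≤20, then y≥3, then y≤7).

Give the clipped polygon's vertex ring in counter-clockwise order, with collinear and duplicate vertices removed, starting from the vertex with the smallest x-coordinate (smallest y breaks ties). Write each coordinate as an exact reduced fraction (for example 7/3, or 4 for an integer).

1. After x ≥ 9: [(9,67/4) (9,1) (13,0) (18,10) (12,19)]
2. After x ≤ 20: [(9,67/4) (9,1) (13,0) (18,10) (12,19)]
3. After y ≥ 3: [(9,67/4) (9,3) (29/2,3) (18,10) (12,19)]
4. After y ≤ 7: [(9,7) (9,3) (29/2,3) (33/2,7)]
5. Canonical ring: [(9,3) (29/2,3) (33/2,7) (9,7)]

Clipped polygon: [(9,3) (29/2,3) (33/2,7) (9,7)]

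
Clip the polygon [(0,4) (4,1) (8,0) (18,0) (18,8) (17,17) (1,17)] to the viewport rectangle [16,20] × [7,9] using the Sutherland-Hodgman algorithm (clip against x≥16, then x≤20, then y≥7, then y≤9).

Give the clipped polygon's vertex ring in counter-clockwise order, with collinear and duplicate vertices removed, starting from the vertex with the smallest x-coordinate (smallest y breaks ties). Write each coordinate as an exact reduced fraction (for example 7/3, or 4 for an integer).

1. After x ≥ 16: [(16,0) (18,0) (18,8) (17,17) (16,17)]
2. After x ≤ 20: [(16,0) (18,0) (18,8) (17,17) (16,17)]
3. After y ≥ 7: [(16,7) (18,7) (18,8) (17,17) (16,17)]
4. After y ≤ 9: [(16,9) (16,7) (18,7) (18,8) (161/9,9)]
5. Canonical ring: [(16,7) (18,7) (18,8) (161/9,9) (16,9)]

Clipped polygon: [(16,7) (18,7) (18,8) (161/9,9) (16,9)]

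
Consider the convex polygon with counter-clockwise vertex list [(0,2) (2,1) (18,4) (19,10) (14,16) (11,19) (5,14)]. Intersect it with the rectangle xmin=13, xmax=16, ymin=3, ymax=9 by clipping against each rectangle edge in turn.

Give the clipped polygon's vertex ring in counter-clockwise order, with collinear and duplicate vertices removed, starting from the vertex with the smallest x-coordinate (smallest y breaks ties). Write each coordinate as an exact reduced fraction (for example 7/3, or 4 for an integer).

Clipped polygon: [(13,49/16) (16,29/8) (16,9) (13,9)]

1. After x ≥ 13: [(13,49/16) (18,4) (19,10) (14,16) (13,17)]
2. After x ≤ 16: [(13,49/16) (16,29/8) (16,68/5) (14,16) (13,17)]
3. After y ≥ 3: [(13,49/16) (16,29/8) (16,68/5) (14,16) (13,17)]
4. After y ≤ 9: [(13,9) (13,49/16) (16,29/8) (16,9)]
5. Canonical ring: [(13,49/16) (16,29/8) (16,9) (13,9)]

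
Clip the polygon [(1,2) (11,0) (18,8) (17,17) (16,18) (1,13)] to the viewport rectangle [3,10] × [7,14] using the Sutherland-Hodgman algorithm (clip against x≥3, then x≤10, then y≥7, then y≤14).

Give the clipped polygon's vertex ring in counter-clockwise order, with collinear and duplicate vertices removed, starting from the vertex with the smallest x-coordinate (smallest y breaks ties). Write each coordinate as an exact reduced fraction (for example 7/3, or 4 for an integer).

1. After x ≥ 3: [(3,8/5) (11,0) (18,8) (17,17) (16,18) (3,41/3)]
2. After x ≤ 10: [(3,8/5) (10,1/5) (10,16) (3,41/3)]
3. After y ≥ 7: [(3,7) (10,7) (10,16) (3,41/3)]
4. After y ≤ 14: [(3,7) (10,7) (10,14) (4,14) (3,41/3)]
5. Canonical ring: [(3,7) (10,7) (10,14) (4,14) (3,41/3)]

Clipped polygon: [(3,7) (10,7) (10,14) (4,14) (3,41/3)]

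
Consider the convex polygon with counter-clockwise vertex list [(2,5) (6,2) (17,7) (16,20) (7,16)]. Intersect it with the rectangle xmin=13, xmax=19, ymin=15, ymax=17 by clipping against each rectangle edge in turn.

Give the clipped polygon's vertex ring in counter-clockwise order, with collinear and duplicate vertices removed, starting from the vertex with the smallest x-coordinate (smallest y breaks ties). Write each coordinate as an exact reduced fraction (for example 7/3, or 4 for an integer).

Clipped polygon: [(13,15) (213/13,15) (211/13,17) (13,17)]

1. After x ≥ 13: [(13,57/11) (17,7) (16,20) (13,56/3)]
2. After x ≤ 19: [(13,57/11) (17,7) (16,20) (13,56/3)]
3. After y ≥ 15: [(13,15) (213/13,15) (16,20) (13,56/3)]
4. After y ≤ 17: [(13,17) (13,15) (213/13,15) (211/13,17)]
5. Canonical ring: [(13,15) (213/13,15) (211/13,17) (13,17)]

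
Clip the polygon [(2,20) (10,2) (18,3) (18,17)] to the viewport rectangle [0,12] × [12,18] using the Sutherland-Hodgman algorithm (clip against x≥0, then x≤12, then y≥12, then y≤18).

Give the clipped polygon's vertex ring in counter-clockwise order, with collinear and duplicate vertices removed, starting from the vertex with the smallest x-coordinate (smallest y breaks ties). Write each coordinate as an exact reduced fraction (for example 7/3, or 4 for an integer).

1. After x ≥ 0: [(2,20) (10,2) (18,3) (18,17)]
2. After x ≤ 12: [(12,145/8) (2,20) (10,2) (12,9/4)]
3. After y ≥ 12: [(12,12) (12,145/8) (2,20) (50/9,12)]
4. After y ≤ 18: [(12,12) (12,18) (26/9,18) (50/9,12)]
5. Canonical ring: [(26/9,18) (50/9,12) (12,12) (12,18)]

Clipped polygon: [(26/9,18) (50/9,12) (12,12) (12,18)]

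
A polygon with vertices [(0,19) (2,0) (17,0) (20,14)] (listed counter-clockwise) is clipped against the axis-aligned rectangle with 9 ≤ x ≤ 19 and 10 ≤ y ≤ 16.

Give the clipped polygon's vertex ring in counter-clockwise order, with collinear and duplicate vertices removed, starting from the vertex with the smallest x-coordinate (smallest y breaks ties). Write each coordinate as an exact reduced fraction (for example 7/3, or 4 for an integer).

1. After x ≥ 9: [(9,67/4) (9,0) (17,0) (20,14)]
2. After x ≤ 19: [(19,57/4) (9,67/4) (9,0) (17,0) (19,28/3)]
3. After y ≥ 10: [(19,10) (19,57/4) (9,67/4) (9,10)]
4. After y ≤ 16: [(19,10) (19,57/4) (12,16) (9,16) (9,10)]
5. Canonical ring: [(9,10) (19,10) (19,57/4) (12,16) (9,16)]

Clipped polygon: [(9,10) (19,10) (19,57/4) (12,16) (9,16)]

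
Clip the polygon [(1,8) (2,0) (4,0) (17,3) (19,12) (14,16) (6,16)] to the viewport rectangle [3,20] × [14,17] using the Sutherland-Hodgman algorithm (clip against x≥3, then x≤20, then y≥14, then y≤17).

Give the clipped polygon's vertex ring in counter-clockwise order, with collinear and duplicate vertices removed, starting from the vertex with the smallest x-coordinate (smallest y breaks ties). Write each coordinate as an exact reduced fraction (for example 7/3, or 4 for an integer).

1. After x ≥ 3: [(3,56/5) (3,0) (4,0) (17,3) (19,12) (14,16) (6,16)]
2. After x ≤ 20: [(3,56/5) (3,0) (4,0) (17,3) (19,12) (14,16) (6,16)]
3. After y ≥ 14: [(19/4,14) (33/2,14) (14,16) (6,16)]
4. After y ≤ 17: [(19/4,14) (33/2,14) (14,16) (6,16)]
5. Canonical ring: [(19/4,14) (33/2,14) (14,16) (6,16)]

Clipped polygon: [(19/4,14) (33/2,14) (14,16) (6,16)]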